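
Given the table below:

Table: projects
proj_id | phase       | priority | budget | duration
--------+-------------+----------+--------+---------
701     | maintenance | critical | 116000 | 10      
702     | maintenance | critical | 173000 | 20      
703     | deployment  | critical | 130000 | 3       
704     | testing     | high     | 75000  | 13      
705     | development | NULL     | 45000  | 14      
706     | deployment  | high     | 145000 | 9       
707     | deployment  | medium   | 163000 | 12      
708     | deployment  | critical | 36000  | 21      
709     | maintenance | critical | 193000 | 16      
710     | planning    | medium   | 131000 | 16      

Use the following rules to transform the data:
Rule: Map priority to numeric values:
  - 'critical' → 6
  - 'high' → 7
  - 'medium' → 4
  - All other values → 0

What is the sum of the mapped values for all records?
52

Step 1: Apply mapping to each record
Step 2: Count by status:
  'critical': 5 records × 6 = 30
  'high': 2 records × 7 = 14
  'medium': 2 records × 4 = 8
Step 3: Sum all mapped values = 52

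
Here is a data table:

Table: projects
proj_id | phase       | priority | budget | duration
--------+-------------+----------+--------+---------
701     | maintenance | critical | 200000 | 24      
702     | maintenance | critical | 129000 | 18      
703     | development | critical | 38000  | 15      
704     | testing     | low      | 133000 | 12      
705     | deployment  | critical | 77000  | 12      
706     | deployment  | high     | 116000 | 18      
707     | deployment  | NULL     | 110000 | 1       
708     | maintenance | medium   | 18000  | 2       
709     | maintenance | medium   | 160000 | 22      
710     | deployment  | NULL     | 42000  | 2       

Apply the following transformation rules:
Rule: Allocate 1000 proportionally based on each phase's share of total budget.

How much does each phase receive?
deployment: 337.24, development: 37.15, maintenance: 495.6, testing: 130.01

Step 1: Calculate total budget = 1023000
Step 2: Calculate each phase's proportion:
  deployment: 345000/1023000 = 33.72% → 337.24
  development: 38000/1023000 = 3.71% → 37.15
  maintenance: 507000/1023000 = 49.56% → 495.6
  testing: 133000/1023000 = 13.00% → 130.01
Step 3: Verify: sum of allocations ≈ 1000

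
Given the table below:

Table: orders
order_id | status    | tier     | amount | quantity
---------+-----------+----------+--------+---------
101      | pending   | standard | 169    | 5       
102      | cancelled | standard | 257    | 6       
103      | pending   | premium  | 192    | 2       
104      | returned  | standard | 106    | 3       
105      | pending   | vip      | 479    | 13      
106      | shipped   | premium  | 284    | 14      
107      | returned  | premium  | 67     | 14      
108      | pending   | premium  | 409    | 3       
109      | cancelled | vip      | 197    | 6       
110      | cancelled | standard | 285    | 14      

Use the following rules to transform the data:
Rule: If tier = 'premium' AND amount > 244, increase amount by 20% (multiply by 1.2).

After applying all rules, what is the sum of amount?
2583.6

Step 1: Find records where tier = 'premium' AND amount > 244
Step 2: 2 records match, summing to 693
Step 3: After multiplier: 693 × 1.2 = 831.6
Step 4: Unaffected records sum: 1752
Step 5: Final sum = 831.6 + 1752 = 2583.6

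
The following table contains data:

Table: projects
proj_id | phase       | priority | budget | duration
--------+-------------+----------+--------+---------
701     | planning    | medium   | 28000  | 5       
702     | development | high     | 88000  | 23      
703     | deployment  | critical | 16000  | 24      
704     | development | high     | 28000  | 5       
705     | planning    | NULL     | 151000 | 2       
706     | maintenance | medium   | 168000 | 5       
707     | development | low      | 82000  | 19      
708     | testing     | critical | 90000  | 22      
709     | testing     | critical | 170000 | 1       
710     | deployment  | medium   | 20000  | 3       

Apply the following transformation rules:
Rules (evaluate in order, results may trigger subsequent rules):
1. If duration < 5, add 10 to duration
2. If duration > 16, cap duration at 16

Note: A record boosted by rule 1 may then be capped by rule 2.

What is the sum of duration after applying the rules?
115

Step 1: Apply rule 1 to records with duration < 5
  - 3 records get bonus of 10
  - Of these, 0 records then exceed 16 and get capped
Step 2: Apply rule 2 to records with duration > 16
  - 4 records (original) are capped
Step 3: Calculate final sum = 115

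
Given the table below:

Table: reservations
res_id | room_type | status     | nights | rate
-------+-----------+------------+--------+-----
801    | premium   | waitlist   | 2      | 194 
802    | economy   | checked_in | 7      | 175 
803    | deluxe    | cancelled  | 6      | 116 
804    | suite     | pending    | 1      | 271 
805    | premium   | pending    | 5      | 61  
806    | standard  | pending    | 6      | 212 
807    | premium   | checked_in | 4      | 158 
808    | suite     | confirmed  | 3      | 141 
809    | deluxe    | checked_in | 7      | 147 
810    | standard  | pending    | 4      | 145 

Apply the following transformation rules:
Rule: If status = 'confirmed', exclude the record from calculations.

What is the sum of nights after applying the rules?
42

Step 1: Identify records where status = 'confirmed'
Step 2: The excluded records sum to 3
Step 3: Original total nights = 45
Step 4: Remaining total = 45 - 3 = 42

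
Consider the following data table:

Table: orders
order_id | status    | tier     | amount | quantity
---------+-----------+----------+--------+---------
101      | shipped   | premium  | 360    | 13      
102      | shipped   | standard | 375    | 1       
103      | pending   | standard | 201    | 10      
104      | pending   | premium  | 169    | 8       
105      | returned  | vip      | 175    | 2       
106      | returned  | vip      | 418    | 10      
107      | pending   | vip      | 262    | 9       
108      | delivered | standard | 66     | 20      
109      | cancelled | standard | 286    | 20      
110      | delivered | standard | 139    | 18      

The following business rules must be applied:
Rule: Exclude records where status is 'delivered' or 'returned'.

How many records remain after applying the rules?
6

Step 1: Count records to exclude
  - 2 (delivered) + 2 (returned) = 4 records
Step 2: Total records: 10
Step 3: Remaining = 10 - 4 = 6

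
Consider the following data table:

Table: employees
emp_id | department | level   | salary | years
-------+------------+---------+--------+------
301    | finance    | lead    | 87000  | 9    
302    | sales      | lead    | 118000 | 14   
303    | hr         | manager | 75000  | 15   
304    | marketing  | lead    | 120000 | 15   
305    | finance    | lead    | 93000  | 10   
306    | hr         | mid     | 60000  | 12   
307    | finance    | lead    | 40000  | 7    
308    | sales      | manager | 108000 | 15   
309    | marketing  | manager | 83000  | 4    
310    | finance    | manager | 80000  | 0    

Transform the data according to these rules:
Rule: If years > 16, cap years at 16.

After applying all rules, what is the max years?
15

Step 1: Original maximum years = 15
Step 2: Check cap of 16 against maximum
Step 3: No records exceed the cap (max 15 <= cap 16), so no capping applies
Step 4: Maximum after transformation = 15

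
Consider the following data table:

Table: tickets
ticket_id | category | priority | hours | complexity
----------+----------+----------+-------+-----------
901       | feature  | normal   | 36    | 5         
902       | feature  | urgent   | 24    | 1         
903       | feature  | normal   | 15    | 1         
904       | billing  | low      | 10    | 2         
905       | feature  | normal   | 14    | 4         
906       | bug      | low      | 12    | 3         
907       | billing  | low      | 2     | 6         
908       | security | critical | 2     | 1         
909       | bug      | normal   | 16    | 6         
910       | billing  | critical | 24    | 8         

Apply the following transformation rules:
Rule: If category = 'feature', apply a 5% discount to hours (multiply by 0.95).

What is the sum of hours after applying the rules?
150.55

Step 1: Records with category = 'feature' have total hours = 89
Step 2: Apply multiplier: 89 × 0.95 = 84.55
Step 3: Other records total: 66
Step 4: Final sum = 84.55 + 66 = 150.55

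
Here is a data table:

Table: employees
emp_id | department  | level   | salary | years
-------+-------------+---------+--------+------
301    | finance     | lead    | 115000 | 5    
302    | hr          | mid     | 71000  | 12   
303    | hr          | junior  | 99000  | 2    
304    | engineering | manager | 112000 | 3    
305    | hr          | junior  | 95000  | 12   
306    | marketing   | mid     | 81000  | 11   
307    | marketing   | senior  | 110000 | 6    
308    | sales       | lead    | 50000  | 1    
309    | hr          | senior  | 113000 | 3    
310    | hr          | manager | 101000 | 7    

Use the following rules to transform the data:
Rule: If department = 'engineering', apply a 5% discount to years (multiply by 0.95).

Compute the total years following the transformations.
61.85

Step 1: Records with department = 'engineering' have total years = 3
Step 2: Apply multiplier: 3 × 0.95 = 2.85
Step 3: Other records total: 59
Step 4: Final sum = 2.85 + 59 = 61.85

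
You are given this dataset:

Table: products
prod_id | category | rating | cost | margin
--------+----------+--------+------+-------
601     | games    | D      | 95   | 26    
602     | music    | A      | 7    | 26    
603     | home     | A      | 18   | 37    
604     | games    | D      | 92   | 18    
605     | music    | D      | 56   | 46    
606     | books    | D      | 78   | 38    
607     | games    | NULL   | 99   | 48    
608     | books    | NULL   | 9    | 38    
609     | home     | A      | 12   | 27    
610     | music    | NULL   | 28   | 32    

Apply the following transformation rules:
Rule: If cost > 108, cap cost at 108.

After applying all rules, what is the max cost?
99

Step 1: Original maximum cost = 99
Step 2: Check cap of 108 against maximum
Step 3: No records exceed the cap (max 99 <= cap 108), so no capping applies
Step 4: Maximum after transformation = 99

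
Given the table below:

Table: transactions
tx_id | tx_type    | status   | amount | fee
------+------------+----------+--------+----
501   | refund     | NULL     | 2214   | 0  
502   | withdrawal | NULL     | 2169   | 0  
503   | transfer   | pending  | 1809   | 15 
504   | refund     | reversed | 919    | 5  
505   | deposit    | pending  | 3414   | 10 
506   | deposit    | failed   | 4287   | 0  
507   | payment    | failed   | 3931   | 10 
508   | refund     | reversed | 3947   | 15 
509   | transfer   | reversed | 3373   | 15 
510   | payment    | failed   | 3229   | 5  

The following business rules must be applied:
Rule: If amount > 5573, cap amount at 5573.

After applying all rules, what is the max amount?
4287

Step 1: Original maximum amount = 4287
Step 2: Check cap of 5573 against maximum
Step 3: No records exceed the cap (max 4287 <= cap 5573), so no capping applies
Step 4: Maximum after transformation = 4287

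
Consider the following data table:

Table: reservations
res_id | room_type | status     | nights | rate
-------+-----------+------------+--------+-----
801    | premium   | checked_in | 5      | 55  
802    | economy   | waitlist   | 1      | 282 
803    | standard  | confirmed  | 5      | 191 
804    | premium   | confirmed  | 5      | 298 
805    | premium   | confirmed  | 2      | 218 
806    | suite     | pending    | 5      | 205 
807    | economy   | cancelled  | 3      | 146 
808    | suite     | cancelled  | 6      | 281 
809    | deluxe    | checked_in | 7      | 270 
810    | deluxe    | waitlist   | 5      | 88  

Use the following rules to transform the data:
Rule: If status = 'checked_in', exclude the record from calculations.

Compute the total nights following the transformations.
32

Step 1: Identify records where status = 'checked_in'
Step 2: The excluded records sum to 12
Step 3: Original total nights = 44
Step 4: Remaining total = 44 - 12 = 32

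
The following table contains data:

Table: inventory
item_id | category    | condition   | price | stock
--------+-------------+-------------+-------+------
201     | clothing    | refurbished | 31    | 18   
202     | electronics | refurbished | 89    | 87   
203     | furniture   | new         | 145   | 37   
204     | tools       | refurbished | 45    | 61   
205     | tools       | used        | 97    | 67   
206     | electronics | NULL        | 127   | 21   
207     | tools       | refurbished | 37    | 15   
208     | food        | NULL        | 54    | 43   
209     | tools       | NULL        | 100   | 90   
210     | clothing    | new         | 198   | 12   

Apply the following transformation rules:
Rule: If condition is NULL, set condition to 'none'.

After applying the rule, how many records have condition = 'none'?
3

Step 1: Count records where condition IS NULL
Step 2: Found 3 records with NULL condition
Step 3: These records will have condition set to 'none'
Step 4: Records already having condition = 'none': 0
Step 5: Answer: 3 + 0 = 3 records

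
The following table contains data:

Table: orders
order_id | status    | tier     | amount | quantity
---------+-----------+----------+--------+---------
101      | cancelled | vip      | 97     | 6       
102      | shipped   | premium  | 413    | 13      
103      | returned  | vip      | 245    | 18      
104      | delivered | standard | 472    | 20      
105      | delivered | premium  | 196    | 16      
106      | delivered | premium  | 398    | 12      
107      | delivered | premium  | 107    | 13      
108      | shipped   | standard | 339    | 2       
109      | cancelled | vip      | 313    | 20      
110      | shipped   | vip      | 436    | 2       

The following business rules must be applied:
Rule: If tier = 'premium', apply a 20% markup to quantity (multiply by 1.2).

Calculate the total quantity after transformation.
132.8

Step 1: Records with tier = 'premium' have total quantity = 54
Step 2: Apply multiplier: 54 × 1.2 = 64.8
Step 3: Other records total: 68
Step 4: Final sum = 64.8 + 68 = 132.8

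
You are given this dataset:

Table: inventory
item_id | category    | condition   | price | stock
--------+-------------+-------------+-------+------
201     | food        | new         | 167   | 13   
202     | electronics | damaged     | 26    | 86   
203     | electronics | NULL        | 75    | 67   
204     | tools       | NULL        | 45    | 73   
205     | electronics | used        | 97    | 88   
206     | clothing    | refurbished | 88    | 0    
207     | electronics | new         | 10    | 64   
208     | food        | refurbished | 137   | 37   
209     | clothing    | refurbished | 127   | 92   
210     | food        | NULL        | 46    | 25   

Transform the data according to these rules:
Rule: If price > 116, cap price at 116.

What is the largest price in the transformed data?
116

Step 1: Original maximum price = 167
Step 2: Apply cap at 116
Step 3: 3 records had price > 116 and were capped
Step 4: Maximum after transformation = 116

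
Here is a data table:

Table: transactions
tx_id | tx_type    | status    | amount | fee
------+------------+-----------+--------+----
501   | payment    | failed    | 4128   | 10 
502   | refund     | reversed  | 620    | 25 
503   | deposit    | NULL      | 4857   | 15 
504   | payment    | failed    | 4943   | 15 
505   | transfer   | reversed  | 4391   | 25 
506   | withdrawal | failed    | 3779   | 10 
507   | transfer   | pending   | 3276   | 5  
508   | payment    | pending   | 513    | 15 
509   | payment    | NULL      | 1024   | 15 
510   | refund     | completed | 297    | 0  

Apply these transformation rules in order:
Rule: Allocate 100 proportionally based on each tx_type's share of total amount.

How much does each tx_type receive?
deposit: 17.45, payment: 38.12, refund: 3.3, transfer: 27.55, withdrawal: 13.58

Step 1: Calculate total amount = 27828
Step 2: Calculate each tx_type's proportion:
  deposit: 4857/27828 = 17.45% → 17.45
  payment: 10608/27828 = 38.12% → 38.12
  refund: 917/27828 = 3.30% → 3.3
  transfer: 7667/27828 = 27.55% → 27.55
  withdrawal: 3779/27828 = 13.58% → 13.58
Step 3: Verify: sum of allocations ≈ 100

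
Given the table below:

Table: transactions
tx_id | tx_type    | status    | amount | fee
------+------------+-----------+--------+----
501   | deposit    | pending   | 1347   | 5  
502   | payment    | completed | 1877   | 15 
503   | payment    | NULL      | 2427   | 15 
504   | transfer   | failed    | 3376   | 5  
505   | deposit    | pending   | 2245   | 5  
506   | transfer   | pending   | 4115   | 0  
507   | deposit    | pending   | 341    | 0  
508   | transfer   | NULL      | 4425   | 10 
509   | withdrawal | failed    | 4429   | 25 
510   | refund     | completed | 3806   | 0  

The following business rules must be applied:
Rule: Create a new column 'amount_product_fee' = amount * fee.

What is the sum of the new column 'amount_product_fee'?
254375

Step 1: For each record, compute amount * fee
Example calculations:
  1347 * 5 = 6735
  1877 * 15 = 28155
  2427 * 15 = 36405
  ...
Step 2: Sum all derived values
Step 3: Total = 254375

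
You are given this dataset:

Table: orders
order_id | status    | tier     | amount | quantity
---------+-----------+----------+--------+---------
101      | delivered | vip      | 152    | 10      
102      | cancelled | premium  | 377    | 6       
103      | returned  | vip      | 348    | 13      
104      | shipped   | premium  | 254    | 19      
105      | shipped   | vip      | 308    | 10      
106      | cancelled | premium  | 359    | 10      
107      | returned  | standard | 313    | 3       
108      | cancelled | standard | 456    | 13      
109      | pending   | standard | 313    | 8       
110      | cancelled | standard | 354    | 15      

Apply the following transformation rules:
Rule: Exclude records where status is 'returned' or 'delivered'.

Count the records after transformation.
7

Step 1: Count records to exclude
  - 2 (returned) + 1 (delivered) = 3 records
Step 2: Total records: 10
Step 3: Remaining = 10 - 3 = 7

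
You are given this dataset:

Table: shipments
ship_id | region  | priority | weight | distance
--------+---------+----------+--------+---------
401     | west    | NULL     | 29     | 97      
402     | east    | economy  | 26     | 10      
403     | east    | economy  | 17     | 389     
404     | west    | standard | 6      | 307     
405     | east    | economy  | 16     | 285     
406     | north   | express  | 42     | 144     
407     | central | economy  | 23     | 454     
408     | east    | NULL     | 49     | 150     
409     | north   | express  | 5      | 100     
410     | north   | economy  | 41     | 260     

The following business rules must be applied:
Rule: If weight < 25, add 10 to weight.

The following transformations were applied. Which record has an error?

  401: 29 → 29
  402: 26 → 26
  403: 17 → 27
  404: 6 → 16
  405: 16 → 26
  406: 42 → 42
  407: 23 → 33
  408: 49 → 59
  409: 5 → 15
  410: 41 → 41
Record 408 has an error. The correct transformed value should be 49, not 59.

Step 1: Check each record against the rule
Step 2: Record 408 has weight = 49
Step 3: Since 49 >= 25, the bonus should not have been applied
Step 4: Correct value = 49, but claimed value = 59
Conclusion: Record 408 has the error.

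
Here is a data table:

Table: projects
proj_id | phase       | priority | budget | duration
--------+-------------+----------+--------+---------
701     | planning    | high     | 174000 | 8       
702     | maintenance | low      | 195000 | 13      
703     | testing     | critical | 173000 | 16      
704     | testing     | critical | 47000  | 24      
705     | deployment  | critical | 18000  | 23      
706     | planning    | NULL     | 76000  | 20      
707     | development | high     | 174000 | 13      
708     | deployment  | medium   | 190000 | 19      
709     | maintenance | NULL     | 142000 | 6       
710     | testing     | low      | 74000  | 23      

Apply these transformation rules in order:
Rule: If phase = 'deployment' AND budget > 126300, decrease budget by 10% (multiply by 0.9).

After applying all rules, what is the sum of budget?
1244000.0

Step 1: Find records where phase = 'deployment' AND budget > 126300
Step 2: 1 records match, summing to 190000
Step 3: After multiplier: 190000 × 0.9 = 171000.0
Step 4: Unaffected records sum: 1073000
Step 5: Final sum = 171000.0 + 1073000 = 1244000.0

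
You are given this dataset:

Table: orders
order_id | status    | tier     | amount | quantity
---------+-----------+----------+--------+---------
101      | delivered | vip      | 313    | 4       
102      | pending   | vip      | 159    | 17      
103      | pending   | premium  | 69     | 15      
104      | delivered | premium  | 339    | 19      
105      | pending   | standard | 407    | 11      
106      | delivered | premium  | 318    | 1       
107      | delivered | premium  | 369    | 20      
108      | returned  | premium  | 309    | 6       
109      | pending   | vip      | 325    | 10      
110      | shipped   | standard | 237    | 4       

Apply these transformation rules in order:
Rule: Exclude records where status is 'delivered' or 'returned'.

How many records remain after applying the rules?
5

Step 1: Count records to exclude
  - 4 (delivered) + 1 (returned) = 5 records
Step 2: Total records: 10
Step 3: Remaining = 10 - 5 = 5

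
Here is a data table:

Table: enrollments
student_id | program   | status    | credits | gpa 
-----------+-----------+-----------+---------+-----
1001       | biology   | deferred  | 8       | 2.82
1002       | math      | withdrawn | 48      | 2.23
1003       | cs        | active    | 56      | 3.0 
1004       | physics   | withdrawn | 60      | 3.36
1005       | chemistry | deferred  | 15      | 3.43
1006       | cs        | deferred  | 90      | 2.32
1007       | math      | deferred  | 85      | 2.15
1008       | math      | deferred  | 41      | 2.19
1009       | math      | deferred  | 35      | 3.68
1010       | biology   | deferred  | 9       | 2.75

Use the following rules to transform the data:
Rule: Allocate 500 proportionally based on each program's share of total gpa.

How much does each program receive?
biology: 99.71, chemistry: 61.4, cs: 95.24, math: 183.49, physics: 60.15

Step 1: Calculate total gpa = 27.93
Step 2: Calculate each program's proportion:
  biology: 5.57/27.93 = 19.94% → 99.71
  chemistry: 3.43/27.93 = 12.28% → 61.4
  cs: 5.32/27.93 = 19.05% → 95.24
  math: 10.25/27.93 = 36.70% → 183.49
  physics: 3.36/27.93 = 12.03% → 60.15
Step 3: Verify: sum of allocations ≈ 500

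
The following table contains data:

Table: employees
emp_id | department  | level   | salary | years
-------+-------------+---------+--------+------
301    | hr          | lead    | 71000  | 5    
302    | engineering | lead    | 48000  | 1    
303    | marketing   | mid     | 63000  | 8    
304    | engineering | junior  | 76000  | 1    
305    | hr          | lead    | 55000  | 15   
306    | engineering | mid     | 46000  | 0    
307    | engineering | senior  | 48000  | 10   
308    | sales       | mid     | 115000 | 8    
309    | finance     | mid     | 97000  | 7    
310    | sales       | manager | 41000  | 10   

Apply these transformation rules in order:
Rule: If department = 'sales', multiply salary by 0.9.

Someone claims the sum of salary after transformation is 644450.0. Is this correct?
No, the correct result is 644400.0.

Step 1: Calculate the correct sum after transformation
Step 2: Apply multiplier 0.9 to records where department = 'sales'
Step 3: Correct result = 644400.0
Step 4: Claimed result = 644450.0
Step 5: 644400.0 ≠ 644450.0
Conclusion: The claimed result is incorrect. The correct answer is 644400.0.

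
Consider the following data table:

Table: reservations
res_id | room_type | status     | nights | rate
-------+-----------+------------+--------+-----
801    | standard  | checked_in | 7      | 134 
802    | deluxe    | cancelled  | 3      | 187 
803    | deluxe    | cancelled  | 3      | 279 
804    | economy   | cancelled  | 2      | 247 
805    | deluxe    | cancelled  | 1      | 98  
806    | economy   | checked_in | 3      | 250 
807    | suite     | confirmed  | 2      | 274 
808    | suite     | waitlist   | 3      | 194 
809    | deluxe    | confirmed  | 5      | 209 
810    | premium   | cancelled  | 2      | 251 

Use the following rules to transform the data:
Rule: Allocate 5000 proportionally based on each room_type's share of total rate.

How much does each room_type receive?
deluxe: 1820.54, economy: 1170.51, premium: 591.14, standard: 315.59, suite: 1102.21

Step 1: Calculate total rate = 2123
Step 2: Calculate each room_type's proportion:
  deluxe: 773/2123 = 36.41% → 1820.54
  economy: 497/2123 = 23.41% → 1170.51
  premium: 251/2123 = 11.82% → 591.14
  standard: 134/2123 = 6.31% → 315.59
  suite: 468/2123 = 22.04% → 1102.21
Step 3: Verify: sum of allocations ≈ 5000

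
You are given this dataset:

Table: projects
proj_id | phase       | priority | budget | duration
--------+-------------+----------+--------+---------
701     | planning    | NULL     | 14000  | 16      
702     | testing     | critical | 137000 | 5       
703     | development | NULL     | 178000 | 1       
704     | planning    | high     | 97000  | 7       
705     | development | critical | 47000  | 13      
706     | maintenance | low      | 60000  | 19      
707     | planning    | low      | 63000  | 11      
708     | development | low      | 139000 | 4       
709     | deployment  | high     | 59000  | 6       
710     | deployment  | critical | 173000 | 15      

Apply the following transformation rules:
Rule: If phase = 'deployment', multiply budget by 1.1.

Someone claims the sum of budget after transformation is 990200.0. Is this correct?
Yes, the result is correct.

Step 1: Calculate the correct sum after transformation
Step 2: Apply multiplier 1.1 to records where phase = 'deployment'
Step 3: Correct result = 990200.0
Step 4: Claimed result = 990200.0
Step 5: 990200.0 = 990200.0 ✓
Conclusion: The claimed result is correct.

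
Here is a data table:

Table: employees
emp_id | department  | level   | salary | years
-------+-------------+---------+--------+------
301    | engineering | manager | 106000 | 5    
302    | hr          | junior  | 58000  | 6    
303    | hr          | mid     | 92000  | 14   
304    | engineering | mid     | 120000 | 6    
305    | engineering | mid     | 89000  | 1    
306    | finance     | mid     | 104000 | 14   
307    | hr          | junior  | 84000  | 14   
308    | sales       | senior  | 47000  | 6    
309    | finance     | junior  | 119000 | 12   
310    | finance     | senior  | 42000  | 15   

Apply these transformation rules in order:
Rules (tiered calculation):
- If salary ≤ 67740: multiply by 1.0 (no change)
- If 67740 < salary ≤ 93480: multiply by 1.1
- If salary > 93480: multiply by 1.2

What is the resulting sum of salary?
977300.0

Step 1: Tier 1 (salary ≤ 67740): 3 records, sum = 147000 × 1.0 = 147000.0
Step 2: Tier 2 (67740 < salary ≤ 93480): 3 records, sum = 265000 × 1.1 = 291500.0
Step 3: Tier 3 (salary > 93480): 4 records, sum = 449000 × 1.2 = 538800.0
Step 4: Final sum = 147000.0 + 291500.0 + 538800.0 = 977300.0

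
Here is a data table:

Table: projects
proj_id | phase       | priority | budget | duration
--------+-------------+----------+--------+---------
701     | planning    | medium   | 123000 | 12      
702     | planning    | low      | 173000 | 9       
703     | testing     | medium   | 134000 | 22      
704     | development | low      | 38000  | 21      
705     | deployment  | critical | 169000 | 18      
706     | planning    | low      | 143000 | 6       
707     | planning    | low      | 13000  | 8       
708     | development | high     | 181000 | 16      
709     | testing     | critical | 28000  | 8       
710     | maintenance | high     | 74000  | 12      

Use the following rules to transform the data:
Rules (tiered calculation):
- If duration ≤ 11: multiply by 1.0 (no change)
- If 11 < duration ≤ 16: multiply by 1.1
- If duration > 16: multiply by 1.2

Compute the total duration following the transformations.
148.2

Step 1: Tier 1 (duration ≤ 11): 4 records, sum = 31 × 1.0 = 31.0
Step 2: Tier 2 (11 < duration ≤ 16): 3 records, sum = 40 × 1.1 = 44.0
Step 3: Tier 3 (duration > 16): 3 records, sum = 61 × 1.2 = 73.2
Step 4: Final sum = 31.0 + 44.0 + 73.2 = 148.2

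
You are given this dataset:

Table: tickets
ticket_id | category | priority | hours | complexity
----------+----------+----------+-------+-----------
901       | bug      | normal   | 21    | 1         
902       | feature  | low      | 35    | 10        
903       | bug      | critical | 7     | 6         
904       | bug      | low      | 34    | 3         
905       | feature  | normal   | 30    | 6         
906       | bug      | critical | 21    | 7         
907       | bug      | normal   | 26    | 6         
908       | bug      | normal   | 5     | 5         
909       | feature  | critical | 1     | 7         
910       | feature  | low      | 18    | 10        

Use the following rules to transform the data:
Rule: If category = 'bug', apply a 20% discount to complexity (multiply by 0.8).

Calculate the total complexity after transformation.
55.4

Step 1: Records with category = 'bug' have total complexity = 28
Step 2: Apply multiplier: 28 × 0.8 = 22.4
Step 3: Other records total: 33
Step 4: Final sum = 22.4 + 33 = 55.4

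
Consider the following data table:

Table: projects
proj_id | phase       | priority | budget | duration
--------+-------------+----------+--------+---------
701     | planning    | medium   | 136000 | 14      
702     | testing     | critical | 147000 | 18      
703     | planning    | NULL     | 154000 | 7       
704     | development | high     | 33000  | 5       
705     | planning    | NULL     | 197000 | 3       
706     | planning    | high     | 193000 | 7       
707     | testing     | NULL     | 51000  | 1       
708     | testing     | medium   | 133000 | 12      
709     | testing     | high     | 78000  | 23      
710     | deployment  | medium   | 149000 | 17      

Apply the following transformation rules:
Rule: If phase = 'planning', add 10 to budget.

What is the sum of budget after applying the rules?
1271040

Step 1: Count records where phase = 'planning': 4
Step 2: Total bonus added: 4 × 10 = 40
Step 3: Original sum of budget: 1271000
Step 4: Final sum = 1271000 + 40 = 1271040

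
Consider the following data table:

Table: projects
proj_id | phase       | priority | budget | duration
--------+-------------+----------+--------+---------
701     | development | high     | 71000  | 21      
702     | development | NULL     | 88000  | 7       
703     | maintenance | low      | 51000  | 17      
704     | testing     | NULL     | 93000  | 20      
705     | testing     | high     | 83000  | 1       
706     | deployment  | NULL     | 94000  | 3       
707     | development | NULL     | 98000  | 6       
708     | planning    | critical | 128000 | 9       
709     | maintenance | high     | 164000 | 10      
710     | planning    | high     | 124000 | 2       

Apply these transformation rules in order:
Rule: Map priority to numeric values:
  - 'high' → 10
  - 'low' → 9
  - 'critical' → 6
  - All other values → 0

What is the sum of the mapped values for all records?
55

Step 1: Apply mapping to each record
Step 2: Count by status:
  'high': 4 records × 10 = 40
  'low': 1 records × 9 = 9
  'critical': 1 records × 6 = 6
Step 3: Sum all mapped values = 55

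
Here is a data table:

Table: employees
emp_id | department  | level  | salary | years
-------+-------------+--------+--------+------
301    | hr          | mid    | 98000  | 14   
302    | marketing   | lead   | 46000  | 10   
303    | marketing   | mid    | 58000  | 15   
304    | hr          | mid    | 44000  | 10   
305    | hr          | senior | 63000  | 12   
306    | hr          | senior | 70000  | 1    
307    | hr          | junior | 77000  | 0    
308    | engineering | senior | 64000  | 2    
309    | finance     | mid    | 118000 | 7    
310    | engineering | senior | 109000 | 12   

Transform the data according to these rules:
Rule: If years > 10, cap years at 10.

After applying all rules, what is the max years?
10

Step 1: Original maximum years = 15
Step 2: Apply cap at 10
Step 3: 4 records had years > 10 and were capped
Step 4: Maximum after transformation = 10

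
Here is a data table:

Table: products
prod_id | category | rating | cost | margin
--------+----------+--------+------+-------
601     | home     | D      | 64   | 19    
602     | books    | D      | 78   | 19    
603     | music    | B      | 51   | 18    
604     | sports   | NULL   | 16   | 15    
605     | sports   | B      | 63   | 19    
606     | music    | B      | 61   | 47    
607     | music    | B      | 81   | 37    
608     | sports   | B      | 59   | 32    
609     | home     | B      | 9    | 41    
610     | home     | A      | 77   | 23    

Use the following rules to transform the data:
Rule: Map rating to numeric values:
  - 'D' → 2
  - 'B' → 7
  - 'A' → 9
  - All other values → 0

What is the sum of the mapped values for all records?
55

Step 1: Apply mapping to each record
Step 2: Count by status:
  'D': 2 records × 2 = 4
  'B': 6 records × 7 = 42
  'A': 1 records × 9 = 9
Step 3: Sum all mapped values = 55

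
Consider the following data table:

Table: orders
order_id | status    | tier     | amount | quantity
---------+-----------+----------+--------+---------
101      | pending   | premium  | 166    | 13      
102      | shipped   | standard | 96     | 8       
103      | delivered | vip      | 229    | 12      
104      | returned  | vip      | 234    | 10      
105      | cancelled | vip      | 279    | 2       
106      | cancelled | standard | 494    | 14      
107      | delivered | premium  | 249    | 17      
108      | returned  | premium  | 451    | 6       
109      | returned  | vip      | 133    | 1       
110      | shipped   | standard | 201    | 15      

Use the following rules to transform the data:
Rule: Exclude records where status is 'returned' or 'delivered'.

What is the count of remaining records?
5

Step 1: Count records to exclude
  - 3 (returned) + 2 (delivered) = 5 records
Step 2: Total records: 10
Step 3: Remaining = 10 - 5 = 5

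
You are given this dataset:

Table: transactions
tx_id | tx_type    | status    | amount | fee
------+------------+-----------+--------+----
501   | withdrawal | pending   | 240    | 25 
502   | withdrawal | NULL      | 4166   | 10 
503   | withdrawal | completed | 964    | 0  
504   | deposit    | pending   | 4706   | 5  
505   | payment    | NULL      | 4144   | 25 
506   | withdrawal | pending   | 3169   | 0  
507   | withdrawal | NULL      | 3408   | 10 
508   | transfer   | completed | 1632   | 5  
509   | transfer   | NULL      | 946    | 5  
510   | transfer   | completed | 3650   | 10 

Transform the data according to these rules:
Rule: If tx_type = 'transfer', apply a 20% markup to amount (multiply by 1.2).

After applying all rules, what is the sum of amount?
28270.6

Step 1: Records with tx_type = 'transfer' have total amount = 6228
Step 2: Apply multiplier: 6228 × 1.2 = 7473.6
Step 3: Other records total: 20797
Step 4: Final sum = 7473.6 + 20797 = 28270.6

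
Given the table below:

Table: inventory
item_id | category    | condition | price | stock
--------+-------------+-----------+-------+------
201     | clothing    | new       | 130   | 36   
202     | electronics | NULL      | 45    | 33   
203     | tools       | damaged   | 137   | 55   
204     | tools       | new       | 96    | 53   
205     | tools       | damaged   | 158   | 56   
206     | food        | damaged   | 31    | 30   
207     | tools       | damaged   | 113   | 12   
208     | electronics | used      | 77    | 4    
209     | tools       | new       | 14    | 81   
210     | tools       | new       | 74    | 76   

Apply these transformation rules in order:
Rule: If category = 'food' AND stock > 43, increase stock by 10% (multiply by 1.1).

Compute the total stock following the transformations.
436

Step 1: Find records where category = 'food' AND stock > 43
Step 2: 0 records match, summing to 0
Step 3: After multiplier: 0 × 1.1 = 0.0
Step 4: Unaffected records sum: 436
Step 5: Final sum = 0.0 + 436 = 436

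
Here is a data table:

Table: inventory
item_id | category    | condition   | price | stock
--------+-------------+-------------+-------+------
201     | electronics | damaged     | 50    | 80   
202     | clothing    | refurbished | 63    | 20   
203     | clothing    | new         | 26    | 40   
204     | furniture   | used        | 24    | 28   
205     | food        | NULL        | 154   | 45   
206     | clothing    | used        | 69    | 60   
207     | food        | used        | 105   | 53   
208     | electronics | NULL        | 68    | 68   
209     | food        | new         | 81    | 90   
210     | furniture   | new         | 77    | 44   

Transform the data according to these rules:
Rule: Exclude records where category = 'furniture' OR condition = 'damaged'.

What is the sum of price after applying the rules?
566

Step 1: Find records where category = 'furniture' OR condition = 'damaged'
Step 2: 3 records match, summing to 151
Step 3: Original sum: 717
Step 4: Remaining sum = 717 - 151 = 566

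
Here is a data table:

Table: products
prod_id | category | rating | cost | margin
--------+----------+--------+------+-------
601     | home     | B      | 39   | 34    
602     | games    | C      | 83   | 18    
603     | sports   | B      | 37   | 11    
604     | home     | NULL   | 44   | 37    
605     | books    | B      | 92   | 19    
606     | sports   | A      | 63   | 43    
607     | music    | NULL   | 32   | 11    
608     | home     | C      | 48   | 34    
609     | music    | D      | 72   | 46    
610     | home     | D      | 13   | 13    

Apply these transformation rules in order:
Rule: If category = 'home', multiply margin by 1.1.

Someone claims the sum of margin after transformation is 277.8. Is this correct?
Yes, the result is correct.

Step 1: Calculate the correct sum after transformation
Step 2: Apply multiplier 1.1 to records where category = 'home'
Step 3: Correct result = 277.8
Step 4: Claimed result = 277.8
Step 5: 277.8 = 277.8 ✓
Conclusion: The claimed result is correct.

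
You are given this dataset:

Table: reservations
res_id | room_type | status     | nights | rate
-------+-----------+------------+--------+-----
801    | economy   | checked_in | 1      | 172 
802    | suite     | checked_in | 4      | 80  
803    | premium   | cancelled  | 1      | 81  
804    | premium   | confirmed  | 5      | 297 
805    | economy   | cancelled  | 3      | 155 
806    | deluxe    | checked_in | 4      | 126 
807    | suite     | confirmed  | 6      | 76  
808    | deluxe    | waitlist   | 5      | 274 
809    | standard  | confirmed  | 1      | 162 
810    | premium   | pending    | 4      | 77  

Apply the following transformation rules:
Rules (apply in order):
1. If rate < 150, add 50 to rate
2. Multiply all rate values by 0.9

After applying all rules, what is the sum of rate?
1575.0

Step 1: Apply Rule 1 - Add 50 to records with rate < 150
  - 5 records affected: 440 + (5 × 50) = 690
  - Unaffected records: 1060
  - Sum after Rule 1: 1750
Step 2: Apply Rule 2 - Multiply all by 0.9
  - 1750 × 0.9 = 1575.0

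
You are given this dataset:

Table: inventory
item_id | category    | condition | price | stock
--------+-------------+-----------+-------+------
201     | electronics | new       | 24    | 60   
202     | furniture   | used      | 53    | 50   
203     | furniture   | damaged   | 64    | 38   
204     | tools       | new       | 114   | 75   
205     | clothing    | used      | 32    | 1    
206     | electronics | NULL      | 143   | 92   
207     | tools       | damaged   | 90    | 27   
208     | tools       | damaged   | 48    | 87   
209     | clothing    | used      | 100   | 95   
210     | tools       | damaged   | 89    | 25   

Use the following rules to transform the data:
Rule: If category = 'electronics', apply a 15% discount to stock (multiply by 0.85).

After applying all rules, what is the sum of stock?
527.2

Step 1: Records with category = 'electronics' have total stock = 152
Step 2: Apply multiplier: 152 × 0.85 = 129.2
Step 3: Other records total: 398
Step 4: Final sum = 129.2 + 398 = 527.2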